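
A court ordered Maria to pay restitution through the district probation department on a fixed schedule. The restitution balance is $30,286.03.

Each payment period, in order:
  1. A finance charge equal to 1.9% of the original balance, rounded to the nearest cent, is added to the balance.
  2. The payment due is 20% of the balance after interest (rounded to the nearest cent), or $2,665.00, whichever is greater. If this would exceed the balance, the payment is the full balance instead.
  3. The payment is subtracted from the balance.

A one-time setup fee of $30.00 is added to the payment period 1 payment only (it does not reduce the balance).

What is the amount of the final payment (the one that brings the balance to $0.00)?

$1,599.20

# | Opening | Interest | Payment | Fee | End bal
1 | $30,286.03 | $575.43 | $6,172.29 | $30.00 | $24,689.17
2 | $24,689.17 | $575.43 | $5,052.92 | — | $20,211.68
3 | $20,211.68 | $575.43 | $4,157.42 | — | $16,629.69
4 | $16,629.69 | $575.43 | $3,441.02 | — | $13,764.10
5 | $13,764.10 | $575.43 | $2,867.91 | — | $11,471.62
6 | $11,471.62 | $575.43 | $2,665.00 | — | $9,382.05
7 | $9,382.05 | $575.43 | $2,665.00 | — | $7,292.48
8 | $7,292.48 | $575.43 | $2,665.00 | — | $5,202.91
9 | $5,202.91 | $575.43 | $2,665.00 | — | $3,113.34
10 | $3,113.34 | $575.43 | $2,665.00 | — | $1,023.77
11 | $1,023.77 | $575.43 | $1,599.20 | — | $0.00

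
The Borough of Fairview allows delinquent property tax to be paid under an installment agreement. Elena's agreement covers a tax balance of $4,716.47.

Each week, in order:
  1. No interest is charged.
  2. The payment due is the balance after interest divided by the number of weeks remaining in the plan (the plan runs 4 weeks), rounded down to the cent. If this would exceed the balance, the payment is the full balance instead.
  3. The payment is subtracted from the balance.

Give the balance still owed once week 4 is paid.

Week 1: $4,716.47 − $1,179.11 → $3,537.36
Week 2: $3,537.36 − $1,179.12 → $2,358.24
Week 3: $2,358.24 − $1,179.12 → $1,179.12
Week 4: $1,179.12 − $1,179.12 → $0.00

$0.00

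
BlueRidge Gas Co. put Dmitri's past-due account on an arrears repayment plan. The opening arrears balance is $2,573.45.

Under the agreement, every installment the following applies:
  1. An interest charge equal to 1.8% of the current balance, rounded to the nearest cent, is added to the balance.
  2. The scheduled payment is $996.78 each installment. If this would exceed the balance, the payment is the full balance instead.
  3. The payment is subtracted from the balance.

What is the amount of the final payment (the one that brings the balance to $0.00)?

Installment 1: opening $2,573.45; interest $46.32 → $2,619.77; payment $996.78; balance $1,622.99
Installment 2: opening $1,622.99; interest $29.21 → $1,652.20; payment $996.78; balance $655.42
Installment 3: opening $655.42; interest $11.80 → $667.22; payment $667.22; balance $0.00

$667.22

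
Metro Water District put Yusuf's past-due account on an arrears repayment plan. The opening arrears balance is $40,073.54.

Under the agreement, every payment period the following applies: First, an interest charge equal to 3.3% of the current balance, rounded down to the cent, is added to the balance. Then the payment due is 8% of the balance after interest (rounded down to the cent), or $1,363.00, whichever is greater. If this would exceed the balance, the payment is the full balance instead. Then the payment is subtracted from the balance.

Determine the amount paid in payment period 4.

Payment period 1: opening $40,073.54; interest $1,322.42 → $41,395.96; payment $3,311.67; balance $38,084.29
Payment period 2: opening $38,084.29; interest $1,256.78 → $39,341.07; payment $3,147.28; balance $36,193.79
Payment period 3: opening $36,193.79; interest $1,194.39 → $37,388.18; payment $2,991.05; balance $34,397.13
Payment period 4: opening $34,397.13; interest $1,135.10 → $35,532.23; payment $2,842.57; balance $32,689.66

$2,842.57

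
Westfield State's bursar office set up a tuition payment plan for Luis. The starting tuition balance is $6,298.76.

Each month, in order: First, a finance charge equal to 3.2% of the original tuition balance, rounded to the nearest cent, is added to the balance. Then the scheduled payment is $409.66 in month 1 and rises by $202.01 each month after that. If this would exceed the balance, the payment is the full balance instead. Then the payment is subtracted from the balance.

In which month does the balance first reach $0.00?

Month 1: $6,298.76 +$201.56 interest = $6,500.32; pay $409.66 → $6,090.66
Month 2: $6,090.66 +$201.56 interest = $6,292.22; pay $611.67 → $5,680.55
Month 3: $5,680.55 +$201.56 interest = $5,882.11; pay $813.68 → $5,068.43
Month 4: $5,068.43 +$201.56 interest = $5,269.99; pay $1,015.69 → $4,254.30
Month 5: $4,254.30 +$201.56 interest = $4,455.86; pay $1,217.70 → $3,238.16
Month 6: $3,238.16 +$201.56 interest = $3,439.72; pay $1,419.71 → $2,020.01
Month 7: $2,020.01 +$201.56 interest = $2,221.57; pay $1,621.72 → $599.85
Month 8: $599.85 +$201.56 interest = $801.41; pay $801.41 → $0.00
Balance reaches $0.00 in month 8.

8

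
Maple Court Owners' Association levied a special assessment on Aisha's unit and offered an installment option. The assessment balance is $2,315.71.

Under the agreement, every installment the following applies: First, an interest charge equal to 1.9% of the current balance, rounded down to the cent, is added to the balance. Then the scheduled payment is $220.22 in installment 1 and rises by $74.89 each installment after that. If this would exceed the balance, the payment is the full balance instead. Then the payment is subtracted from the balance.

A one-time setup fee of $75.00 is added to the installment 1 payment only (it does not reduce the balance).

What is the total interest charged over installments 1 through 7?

$184.61

Installment 1: $2,315.71 +$43.99 interest = $2,359.70; pay $220.22 (+ $75.00 fee) → $2,139.48
Installment 2: $2,139.48 +$40.65 interest = $2,180.13; pay $295.11 → $1,885.02
Installment 3: $1,885.02 +$35.81 interest = $1,920.83; pay $370.00 → $1,550.83
Installment 4: $1,550.83 +$29.46 interest = $1,580.29; pay $444.89 → $1,135.40
Installment 5: $1,135.40 +$21.57 interest = $1,156.97; pay $519.78 → $637.19
Installment 6: $637.19 +$12.10 interest = $649.29; pay $594.67 → $54.62
Installment 7: $54.62 +$1.03 interest = $55.65; pay $55.65 → $0.00
Total interest: $43.99 + $40.65 + $35.81 + $29.46 + $21.57 + $12.10 + $1.03 = $184.61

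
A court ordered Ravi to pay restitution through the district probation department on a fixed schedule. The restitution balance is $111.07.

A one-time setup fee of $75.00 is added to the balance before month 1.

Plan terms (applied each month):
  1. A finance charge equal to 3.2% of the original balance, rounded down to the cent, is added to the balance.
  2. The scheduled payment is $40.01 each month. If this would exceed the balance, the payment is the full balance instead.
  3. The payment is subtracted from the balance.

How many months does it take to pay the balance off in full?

6

Month 1: $186.07 +$3.55 interest = $189.62; pay $40.01 → $149.61
Month 2: $149.61 +$3.55 interest = $153.16; pay $40.01 → $113.15
Month 3: $113.15 +$3.55 interest = $116.70; pay $40.01 → $76.69
Month 4: $76.69 +$3.55 interest = $80.24; pay $40.01 → $40.23
Month 5: $40.23 +$3.55 interest = $43.78; pay $40.01 → $3.77
Month 6: $3.77 +$3.55 interest = $7.32; pay $7.32 → $0.00
Balance reaches $0.00 in month 6.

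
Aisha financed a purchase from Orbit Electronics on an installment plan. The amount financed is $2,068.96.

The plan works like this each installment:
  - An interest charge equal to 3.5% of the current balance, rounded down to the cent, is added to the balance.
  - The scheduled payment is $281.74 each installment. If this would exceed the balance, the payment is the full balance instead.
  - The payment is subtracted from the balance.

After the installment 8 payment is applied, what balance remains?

Installment 1: opening $2,068.96; interest $72.41 → $2,141.37; payment $281.74; balance $1,859.63
Installment 2: opening $1,859.63; interest $65.08 → $1,924.71; payment $281.74; balance $1,642.97
Installment 3: opening $1,642.97; interest $57.50 → $1,700.47; payment $281.74; balance $1,418.73
Installment 4: opening $1,418.73; interest $49.65 → $1,468.38; payment $281.74; balance $1,186.64
Installment 5: opening $1,186.64; interest $41.53 → $1,228.17; payment $281.74; balance $946.43
Installment 6: opening $946.43; interest $33.12 → $979.55; payment $281.74; balance $697.81
Installment 7: opening $697.81; interest $24.42 → $722.23; payment $281.74; balance $440.49
Installment 8: opening $440.49; interest $15.41 → $455.90; payment $281.74; balance $174.16

$174.16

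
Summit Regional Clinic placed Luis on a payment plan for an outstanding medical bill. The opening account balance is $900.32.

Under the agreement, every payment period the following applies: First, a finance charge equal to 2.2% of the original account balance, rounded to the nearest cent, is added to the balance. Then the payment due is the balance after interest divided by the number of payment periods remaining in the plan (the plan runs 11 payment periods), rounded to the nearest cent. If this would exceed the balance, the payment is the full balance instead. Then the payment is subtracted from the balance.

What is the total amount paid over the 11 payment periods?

$1,118.23

Payment period 1: opening $900.32; interest $19.81 → $920.13; payment $83.65; balance $836.48
Payment period 2: opening $836.48; interest $19.81 → $856.29; payment $85.63; balance $770.66
Payment period 3: opening $770.66; interest $19.81 → $790.47; payment $87.83; balance $702.64
Payment period 4: opening $702.64; interest $19.81 → $722.45; payment $90.31; balance $632.14
Payment period 5: opening $632.14; interest $19.81 → $651.95; payment $93.14; balance $558.81
Payment period 6: opening $558.81; interest $19.81 → $578.62; payment $96.44; balance $482.18
Payment period 7: opening $482.18; interest $19.81 → $501.99; payment $100.40; balance $401.59
Payment period 8: opening $401.59; interest $19.81 → $421.40; payment $105.35; balance $316.05
Payment period 9: opening $316.05; interest $19.81 → $335.86; payment $111.95; balance $223.91
Payment period 10: opening $223.91; interest $19.81 → $243.72; payment $121.86; balance $121.86
Payment period 11: opening $121.86; interest $19.81 → $141.67; payment $141.67; balance $0.00
Total paid: $1,118.23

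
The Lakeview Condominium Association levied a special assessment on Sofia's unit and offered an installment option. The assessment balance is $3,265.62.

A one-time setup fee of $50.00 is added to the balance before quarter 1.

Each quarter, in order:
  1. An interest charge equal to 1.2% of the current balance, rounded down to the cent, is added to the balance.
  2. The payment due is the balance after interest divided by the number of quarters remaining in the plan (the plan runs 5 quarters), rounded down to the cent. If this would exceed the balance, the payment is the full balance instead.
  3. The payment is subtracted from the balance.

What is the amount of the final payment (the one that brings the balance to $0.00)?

$703.87

Quarter 1: $3,315.62 +$39.78 interest = $3,355.40; pay $671.08 → $2,684.32
Quarter 2: $2,684.32 +$32.21 interest = $2,716.53; pay $679.13 → $2,037.40
Quarter 3: $2,037.40 +$24.44 interest = $2,061.84; pay $687.28 → $1,374.56
Quarter 4: $1,374.56 +$16.49 interest = $1,391.05; pay $695.52 → $695.53
Quarter 5: $695.53 +$8.34 interest = $703.87; pay $703.87 → $0.00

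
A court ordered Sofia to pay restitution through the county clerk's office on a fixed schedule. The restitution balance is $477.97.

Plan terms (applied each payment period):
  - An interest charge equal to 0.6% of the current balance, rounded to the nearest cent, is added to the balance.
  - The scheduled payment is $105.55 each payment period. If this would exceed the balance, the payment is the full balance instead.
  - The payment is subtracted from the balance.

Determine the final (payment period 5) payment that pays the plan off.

$63.91

Payment period 1: $477.97 +$2.87 interest = $480.84; pay $105.55 → $375.29
Payment period 2: $375.29 +$2.25 interest = $377.54; pay $105.55 → $271.99
Payment period 3: $271.99 +$1.63 interest = $273.62; pay $105.55 → $168.07
Payment period 4: $168.07 +$1.01 interest = $169.08; pay $105.55 → $63.53
Payment period 5: $63.53 +$0.38 interest = $63.91; pay $63.91 → $0.00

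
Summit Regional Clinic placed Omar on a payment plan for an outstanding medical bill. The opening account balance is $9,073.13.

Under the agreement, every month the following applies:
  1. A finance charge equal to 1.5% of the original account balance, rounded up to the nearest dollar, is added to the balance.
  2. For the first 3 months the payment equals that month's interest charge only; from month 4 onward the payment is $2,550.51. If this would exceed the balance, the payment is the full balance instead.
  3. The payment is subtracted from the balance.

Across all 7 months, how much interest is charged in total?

$959.00

Month 1: opening $9,073.13; interest $137.00 → $9,210.13; payment $137.00; balance $9,073.13
Month 2: opening $9,073.13; interest $137.00 → $9,210.13; payment $137.00; balance $9,073.13
Month 3: opening $9,073.13; interest $137.00 → $9,210.13; payment $137.00; balance $9,073.13
Month 4: opening $9,073.13; interest $137.00 → $9,210.13; payment $2,550.51; balance $6,659.62
Month 5: opening $6,659.62; interest $137.00 → $6,796.62; payment $2,550.51; balance $4,246.11
Month 6: opening $4,246.11; interest $137.00 → $4,383.11; payment $2,550.51; balance $1,832.60
Month 7: opening $1,832.60; interest $137.00 → $1,969.60; payment $1,969.60; balance $0.00
Total interest: $137.00 + $137.00 + $137.00 + $137.00 + $137.00 + $137.00 + $137.00 = $959.00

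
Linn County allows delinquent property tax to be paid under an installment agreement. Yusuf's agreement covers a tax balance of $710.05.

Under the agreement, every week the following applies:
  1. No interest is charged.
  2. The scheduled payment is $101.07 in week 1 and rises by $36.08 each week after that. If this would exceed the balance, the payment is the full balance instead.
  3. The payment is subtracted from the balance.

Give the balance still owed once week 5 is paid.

# | Opening | Payment | End bal
1 | $710.05 | $101.07 | $608.98
2 | $608.98 | $137.15 | $471.83
3 | $471.83 | $173.23 | $298.60
4 | $298.60 | $209.31 | $89.29
5 | $89.29 | $89.29 | $0.00

$0.00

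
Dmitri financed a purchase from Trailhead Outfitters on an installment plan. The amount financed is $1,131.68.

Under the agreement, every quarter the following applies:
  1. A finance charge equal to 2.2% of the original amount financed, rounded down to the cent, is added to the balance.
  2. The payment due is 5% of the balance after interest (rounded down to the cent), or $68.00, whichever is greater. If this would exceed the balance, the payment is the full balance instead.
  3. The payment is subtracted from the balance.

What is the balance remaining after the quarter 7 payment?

Quarter 1: opening $1,131.68; interest $24.89 → $1,156.57; payment $68.00; balance $1,088.57
Quarter 2: opening $1,088.57; interest $24.89 → $1,113.46; payment $68.00; balance $1,045.46
Quarter 3: opening $1,045.46; interest $24.89 → $1,070.35; payment $68.00; balance $1,002.35
Quarter 4: opening $1,002.35; interest $24.89 → $1,027.24; payment $68.00; balance $959.24
Quarter 5: opening $959.24; interest $24.89 → $984.13; payment $68.00; balance $916.13
Quarter 6: opening $916.13; interest $24.89 → $941.02; payment $68.00; balance $873.02
Quarter 7: opening $873.02; interest $24.89 → $897.91; payment $68.00; balance $829.91

$829.91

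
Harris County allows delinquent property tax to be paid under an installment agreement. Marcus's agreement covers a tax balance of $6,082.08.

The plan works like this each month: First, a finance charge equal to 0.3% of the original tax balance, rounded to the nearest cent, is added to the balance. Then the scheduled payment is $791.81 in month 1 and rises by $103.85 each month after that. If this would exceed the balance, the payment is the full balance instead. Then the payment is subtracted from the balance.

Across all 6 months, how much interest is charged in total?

Month 1: $6,082.08 +$18.25 interest = $6,100.33; pay $791.81 → $5,308.52
Month 2: $5,308.52 +$18.25 interest = $5,326.77; pay $895.66 → $4,431.11
Month 3: $4,431.11 +$18.25 interest = $4,449.36; pay $999.51 → $3,449.85
Month 4: $3,449.85 +$18.25 interest = $3,468.10; pay $1,103.36 → $2,364.74
Month 5: $2,364.74 +$18.25 interest = $2,382.99; pay $1,207.21 → $1,175.78
Month 6: $1,175.78 +$18.25 interest = $1,194.03; pay $1,194.03 → $0.00
Total interest: $18.25 + $18.25 + $18.25 + $18.25 + $18.25 + $18.25 = $109.50

$109.50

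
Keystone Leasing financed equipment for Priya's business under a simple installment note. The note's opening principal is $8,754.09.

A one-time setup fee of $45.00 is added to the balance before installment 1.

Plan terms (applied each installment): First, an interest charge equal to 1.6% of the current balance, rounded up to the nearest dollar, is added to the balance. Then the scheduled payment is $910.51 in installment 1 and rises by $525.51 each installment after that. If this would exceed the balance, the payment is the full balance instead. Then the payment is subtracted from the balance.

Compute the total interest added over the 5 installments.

$496.00

Installment 1: opening $8,799.09; interest $141.00 → $8,940.09; payment $910.51; balance $8,029.58
Installment 2: opening $8,029.58; interest $129.00 → $8,158.58; payment $1,436.02; balance $6,722.56
Installment 3: opening $6,722.56; interest $108.00 → $6,830.56; payment $1,961.53; balance $4,869.03
Installment 4: opening $4,869.03; interest $78.00 → $4,947.03; payment $2,487.04; balance $2,459.99
Installment 5: opening $2,459.99; interest $40.00 → $2,499.99; payment $2,499.99; balance $0.00
Total interest: $141.00 + $129.00 + $108.00 + $78.00 + $40.00 = $496.00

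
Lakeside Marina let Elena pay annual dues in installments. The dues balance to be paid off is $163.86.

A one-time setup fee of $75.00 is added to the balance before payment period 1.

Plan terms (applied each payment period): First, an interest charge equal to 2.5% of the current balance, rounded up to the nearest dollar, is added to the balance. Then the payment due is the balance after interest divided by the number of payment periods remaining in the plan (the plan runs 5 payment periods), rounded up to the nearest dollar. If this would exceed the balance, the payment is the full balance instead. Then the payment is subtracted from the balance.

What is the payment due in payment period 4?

$53.00

Payment period 1: $238.86 +$6.00 interest = $244.86; pay $49.00 → $195.86
Payment period 2: $195.86 +$5.00 interest = $200.86; pay $51.00 → $149.86
Payment period 3: $149.86 +$4.00 interest = $153.86; pay $52.00 → $101.86
Payment period 4: $101.86 +$3.00 interest = $104.86; pay $53.00 → $51.86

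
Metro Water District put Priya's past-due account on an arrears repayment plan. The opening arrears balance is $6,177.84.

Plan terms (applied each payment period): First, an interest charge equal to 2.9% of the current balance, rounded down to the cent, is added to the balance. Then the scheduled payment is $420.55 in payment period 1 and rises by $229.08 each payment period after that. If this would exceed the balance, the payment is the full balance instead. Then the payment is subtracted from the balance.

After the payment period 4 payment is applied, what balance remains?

$3,768.17

# | Opening | Interest | Payment | End bal
1 | $6,177.84 | $179.15 | $420.55 | $5,936.44
2 | $5,936.44 | $172.15 | $649.63 | $5,458.96
3 | $5,458.96 | $158.30 | $878.71 | $4,738.55
4 | $4,738.55 | $137.41 | $1,107.79 | $3,768.17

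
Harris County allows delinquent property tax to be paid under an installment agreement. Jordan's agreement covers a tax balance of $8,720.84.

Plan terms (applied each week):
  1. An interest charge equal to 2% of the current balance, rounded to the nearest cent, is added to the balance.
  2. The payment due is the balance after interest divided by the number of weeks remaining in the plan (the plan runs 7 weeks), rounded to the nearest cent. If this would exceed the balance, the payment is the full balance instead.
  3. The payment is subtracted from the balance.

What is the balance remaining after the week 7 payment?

$0.00

Week 1: $8,720.84 +$174.42 interest = $8,895.26; pay $1,270.75 → $7,624.51
Week 2: $7,624.51 +$152.49 interest = $7,777.00; pay $1,296.17 → $6,480.83
Week 3: $6,480.83 +$129.62 interest = $6,610.45; pay $1,322.09 → $5,288.36
Week 4: $5,288.36 +$105.77 interest = $5,394.13; pay $1,348.53 → $4,045.60
Week 5: $4,045.60 +$80.91 interest = $4,126.51; pay $1,375.50 → $2,751.01
Week 6: $2,751.01 +$55.02 interest = $2,806.03; pay $1,403.02 → $1,403.01
Week 7: $1,403.01 +$28.06 interest = $1,431.07; pay $1,431.07 → $0.00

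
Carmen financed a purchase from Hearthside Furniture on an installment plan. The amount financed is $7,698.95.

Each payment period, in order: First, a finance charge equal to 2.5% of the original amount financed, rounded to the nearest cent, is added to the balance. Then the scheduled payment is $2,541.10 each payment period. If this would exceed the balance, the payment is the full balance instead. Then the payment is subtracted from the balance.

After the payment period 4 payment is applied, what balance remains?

$0.00

Payment period 1: $7,698.95 +$192.47 interest = $7,891.42; pay $2,541.10 → $5,350.32
Payment period 2: $5,350.32 +$192.47 interest = $5,542.79; pay $2,541.10 → $3,001.69
Payment period 3: $3,001.69 +$192.47 interest = $3,194.16; pay $2,541.10 → $653.06
Payment period 4: $653.06 +$192.47 interest = $845.53; pay $845.53 → $0.00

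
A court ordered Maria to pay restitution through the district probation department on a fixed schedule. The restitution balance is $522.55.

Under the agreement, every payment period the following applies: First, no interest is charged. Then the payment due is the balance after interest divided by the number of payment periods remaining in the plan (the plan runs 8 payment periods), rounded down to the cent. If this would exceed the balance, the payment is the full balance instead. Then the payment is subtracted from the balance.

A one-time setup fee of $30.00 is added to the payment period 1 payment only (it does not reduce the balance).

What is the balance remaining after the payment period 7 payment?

Payment period 1: $522.55 − $65.31 (+ $30.00 fee) → $457.24
Payment period 2: $457.24 − $65.32 → $391.92
Payment period 3: $391.92 − $65.32 → $326.60
Payment period 4: $326.60 − $65.32 → $261.28
Payment period 5: $261.28 − $65.32 → $195.96
Payment period 6: $195.96 − $65.32 → $130.64
Payment period 7: $130.64 − $65.32 → $65.32

$65.32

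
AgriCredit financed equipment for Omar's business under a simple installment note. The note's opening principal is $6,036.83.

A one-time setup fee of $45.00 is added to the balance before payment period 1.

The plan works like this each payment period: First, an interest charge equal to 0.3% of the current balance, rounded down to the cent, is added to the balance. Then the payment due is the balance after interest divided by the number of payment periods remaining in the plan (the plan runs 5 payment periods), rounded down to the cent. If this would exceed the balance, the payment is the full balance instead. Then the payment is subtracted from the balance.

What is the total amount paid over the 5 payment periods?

Payment period 1: $6,081.83 +$18.24 interest = $6,100.07; pay $1,220.01 → $4,880.06
Payment period 2: $4,880.06 +$14.64 interest = $4,894.70; pay $1,223.67 → $3,671.03
Payment period 3: $3,671.03 +$11.01 interest = $3,682.04; pay $1,227.34 → $2,454.70
Payment period 4: $2,454.70 +$7.36 interest = $2,462.06; pay $1,231.03 → $1,231.03
Payment period 5: $1,231.03 +$3.69 interest = $1,234.72; pay $1,234.72 → $0.00
Total paid: $6,136.77

$6,136.77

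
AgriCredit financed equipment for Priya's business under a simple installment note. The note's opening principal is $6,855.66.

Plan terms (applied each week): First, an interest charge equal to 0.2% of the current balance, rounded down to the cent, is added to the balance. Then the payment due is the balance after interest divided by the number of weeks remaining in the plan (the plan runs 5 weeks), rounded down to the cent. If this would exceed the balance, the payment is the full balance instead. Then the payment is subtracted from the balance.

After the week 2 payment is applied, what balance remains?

Week 1: opening $6,855.66; interest $13.71 → $6,869.37; payment $1,373.87; balance $5,495.50
Week 2: opening $5,495.50; interest $10.99 → $5,506.49; payment $1,376.62; balance $4,129.87

$4,129.87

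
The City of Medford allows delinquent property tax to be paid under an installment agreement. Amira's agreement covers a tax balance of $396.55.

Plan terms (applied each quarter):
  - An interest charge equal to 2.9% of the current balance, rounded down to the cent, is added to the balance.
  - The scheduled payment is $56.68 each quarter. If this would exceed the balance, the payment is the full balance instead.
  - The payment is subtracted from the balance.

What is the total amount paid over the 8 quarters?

$449.60

Quarter 1: opening $396.55; interest $11.49 → $408.04; payment $56.68; balance $351.36
Quarter 2: opening $351.36; interest $10.18 → $361.54; payment $56.68; balance $304.86
Quarter 3: opening $304.86; interest $8.84 → $313.70; payment $56.68; balance $257.02
Quarter 4: opening $257.02; interest $7.45 → $264.47; payment $56.68; balance $207.79
Quarter 5: opening $207.79; interest $6.02 → $213.81; payment $56.68; balance $157.13
Quarter 6: opening $157.13; interest $4.55 → $161.68; payment $56.68; balance $105.00
Quarter 7: opening $105.00; interest $3.04 → $108.04; payment $56.68; balance $51.36
Quarter 8: opening $51.36; interest $1.48 → $52.84; payment $52.84; balance $0.00
Total paid: $449.60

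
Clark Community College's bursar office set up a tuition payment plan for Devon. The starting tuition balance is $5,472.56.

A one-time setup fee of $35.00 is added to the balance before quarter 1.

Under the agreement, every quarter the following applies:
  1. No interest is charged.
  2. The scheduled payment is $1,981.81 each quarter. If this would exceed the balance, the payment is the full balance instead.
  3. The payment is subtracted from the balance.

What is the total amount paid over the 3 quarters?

# | Opening | Payment | End bal
1 | $5,507.56 | $1,981.81 | $3,525.75
2 | $3,525.75 | $1,981.81 | $1,543.94
3 | $1,543.94 | $1,543.94 | $0.00
Total paid: $5,507.56

$5,507.56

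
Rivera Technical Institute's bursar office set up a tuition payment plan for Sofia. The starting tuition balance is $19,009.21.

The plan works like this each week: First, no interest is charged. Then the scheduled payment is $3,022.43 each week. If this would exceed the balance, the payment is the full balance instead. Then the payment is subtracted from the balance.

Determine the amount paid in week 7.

$874.63

Week 1: $19,009.21 − $3,022.43 → $15,986.78
Week 2: $15,986.78 − $3,022.43 → $12,964.35
Week 3: $12,964.35 − $3,022.43 → $9,941.92
Week 4: $9,941.92 − $3,022.43 → $6,919.49
Week 5: $6,919.49 − $3,022.43 → $3,897.06
Week 6: $3,897.06 − $3,022.43 → $874.63
Week 7: $874.63 − $874.63 → $0.00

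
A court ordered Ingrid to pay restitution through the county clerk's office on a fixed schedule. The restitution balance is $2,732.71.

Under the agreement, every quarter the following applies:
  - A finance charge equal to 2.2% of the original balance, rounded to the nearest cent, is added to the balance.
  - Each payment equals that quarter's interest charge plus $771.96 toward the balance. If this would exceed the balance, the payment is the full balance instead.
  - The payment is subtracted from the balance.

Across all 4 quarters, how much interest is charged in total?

Quarter 1: opening $2,732.71; interest $60.12 → $2,792.83; payment $832.08; balance $1,960.75
Quarter 2: opening $1,960.75; interest $60.12 → $2,020.87; payment $832.08; balance $1,188.79
Quarter 3: opening $1,188.79; interest $60.12 → $1,248.91; payment $832.08; balance $416.83
Quarter 4: opening $416.83; interest $60.12 → $476.95; payment $476.95; balance $0.00
Total interest: $60.12 + $60.12 + $60.12 + $60.12 = $240.48

$240.48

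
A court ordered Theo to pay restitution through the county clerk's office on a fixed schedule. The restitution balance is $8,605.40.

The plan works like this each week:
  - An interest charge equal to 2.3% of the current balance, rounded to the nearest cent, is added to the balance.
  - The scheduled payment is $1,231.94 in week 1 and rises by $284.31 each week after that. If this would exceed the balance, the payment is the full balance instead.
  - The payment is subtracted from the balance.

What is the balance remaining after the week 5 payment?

Week 1: opening $8,605.40; interest $197.92 → $8,803.32; payment $1,231.94; balance $7,571.38
Week 2: opening $7,571.38; interest $174.14 → $7,745.52; payment $1,516.25; balance $6,229.27
Week 3: opening $6,229.27; interest $143.27 → $6,372.54; payment $1,800.56; balance $4,571.98
Week 4: opening $4,571.98; interest $105.16 → $4,677.14; payment $2,084.87; balance $2,592.27
Week 5: opening $2,592.27; interest $59.62 → $2,651.89; payment $2,369.18; balance $282.71

$282.71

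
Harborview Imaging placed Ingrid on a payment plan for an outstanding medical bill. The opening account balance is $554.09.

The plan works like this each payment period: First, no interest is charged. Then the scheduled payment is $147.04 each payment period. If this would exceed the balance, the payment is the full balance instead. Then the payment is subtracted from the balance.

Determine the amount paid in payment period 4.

$112.97

Payment period 1: $554.09 − $147.04 → $407.05
Payment period 2: $407.05 − $147.04 → $260.01
Payment period 3: $260.01 − $147.04 → $112.97
Payment period 4: $112.97 − $112.97 → $0.00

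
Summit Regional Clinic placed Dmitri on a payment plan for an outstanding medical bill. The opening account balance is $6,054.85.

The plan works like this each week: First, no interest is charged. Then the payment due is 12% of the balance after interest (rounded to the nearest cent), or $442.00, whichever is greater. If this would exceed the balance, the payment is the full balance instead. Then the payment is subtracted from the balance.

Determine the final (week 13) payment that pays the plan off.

Week 1: $6,054.85 − $726.58 → $5,328.27
Week 2: $5,328.27 − $639.39 → $4,688.88
Week 3: $4,688.88 − $562.67 → $4,126.21
Week 4: $4,126.21 − $495.15 → $3,631.06
Week 5: $3,631.06 − $442.00 → $3,189.06
Week 6: $3,189.06 − $442.00 → $2,747.06
Week 7: $2,747.06 − $442.00 → $2,305.06
Week 8: $2,305.06 − $442.00 → $1,863.06
Week 9: $1,863.06 − $442.00 → $1,421.06
Week 10: $1,421.06 − $442.00 → $979.06
Week 11: $979.06 − $442.00 → $537.06
Week 12: $537.06 − $442.00 → $95.06
Week 13: $95.06 − $95.06 → $0.00

$95.06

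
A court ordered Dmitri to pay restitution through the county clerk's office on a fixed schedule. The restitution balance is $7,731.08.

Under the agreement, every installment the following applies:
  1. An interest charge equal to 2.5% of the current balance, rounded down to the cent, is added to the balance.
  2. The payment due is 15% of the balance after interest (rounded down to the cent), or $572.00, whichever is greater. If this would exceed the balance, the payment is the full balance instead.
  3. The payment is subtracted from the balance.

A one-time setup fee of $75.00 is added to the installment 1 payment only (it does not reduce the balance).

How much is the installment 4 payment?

# | Opening | Interest | Payment | Fee | End bal
1 | $7,731.08 | $193.27 | $1,188.65 | $75.00 | $6,735.70
2 | $6,735.70 | $168.39 | $1,035.61 | — | $5,868.48
3 | $5,868.48 | $146.71 | $902.27 | — | $5,112.92
4 | $5,112.92 | $127.82 | $786.11 | — | $4,454.63

$786.11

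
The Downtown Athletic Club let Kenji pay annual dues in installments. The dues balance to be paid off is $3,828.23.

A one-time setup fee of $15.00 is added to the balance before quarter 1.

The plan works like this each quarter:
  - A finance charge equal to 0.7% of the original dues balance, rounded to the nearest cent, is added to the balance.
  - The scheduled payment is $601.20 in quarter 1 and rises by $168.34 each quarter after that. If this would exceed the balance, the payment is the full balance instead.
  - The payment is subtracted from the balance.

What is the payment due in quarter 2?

# | Opening | Interest | Payment | End bal
1 | $3,843.23 | $26.80 | $601.20 | $3,268.83
2 | $3,268.83 | $26.80 | $769.54 | $2,526.09

$769.54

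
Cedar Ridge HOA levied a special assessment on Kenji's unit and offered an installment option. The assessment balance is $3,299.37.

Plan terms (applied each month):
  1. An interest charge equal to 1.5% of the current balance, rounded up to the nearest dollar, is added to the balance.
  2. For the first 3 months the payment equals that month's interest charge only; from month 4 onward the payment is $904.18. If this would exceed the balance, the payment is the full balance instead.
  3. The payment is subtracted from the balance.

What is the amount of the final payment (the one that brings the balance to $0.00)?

# | Opening | Interest | Payment | End bal
1 | $3,299.37 | $50.00 | $50.00 | $3,299.37
2 | $3,299.37 | $50.00 | $50.00 | $3,299.37
3 | $3,299.37 | $50.00 | $50.00 | $3,299.37
4 | $3,299.37 | $50.00 | $904.18 | $2,445.19
5 | $2,445.19 | $37.00 | $904.18 | $1,578.01
6 | $1,578.01 | $24.00 | $904.18 | $697.83
7 | $697.83 | $11.00 | $708.83 | $0.00

$708.83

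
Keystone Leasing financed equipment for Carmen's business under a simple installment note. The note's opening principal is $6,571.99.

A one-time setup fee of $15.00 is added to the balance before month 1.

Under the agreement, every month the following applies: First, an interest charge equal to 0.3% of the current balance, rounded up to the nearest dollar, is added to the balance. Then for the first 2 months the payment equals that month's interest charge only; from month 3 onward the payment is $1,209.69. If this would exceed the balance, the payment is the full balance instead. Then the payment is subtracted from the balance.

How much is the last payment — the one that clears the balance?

$606.54

Month 1: opening $6,586.99; interest $20.00 → $6,606.99; payment $20.00; balance $6,586.99
Month 2: opening $6,586.99; interest $20.00 → $6,606.99; payment $20.00; balance $6,586.99
Month 3: opening $6,586.99; interest $20.00 → $6,606.99; payment $1,209.69; balance $5,397.30
Month 4: opening $5,397.30; interest $17.00 → $5,414.30; payment $1,209.69; balance $4,204.61
Month 5: opening $4,204.61; interest $13.00 → $4,217.61; payment $1,209.69; balance $3,007.92
Month 6: opening $3,007.92; interest $10.00 → $3,017.92; payment $1,209.69; balance $1,808.23
Month 7: opening $1,808.23; interest $6.00 → $1,814.23; payment $1,209.69; balance $604.54
Month 8: opening $604.54; interest $2.00 → $606.54; payment $606.54; balance $0.00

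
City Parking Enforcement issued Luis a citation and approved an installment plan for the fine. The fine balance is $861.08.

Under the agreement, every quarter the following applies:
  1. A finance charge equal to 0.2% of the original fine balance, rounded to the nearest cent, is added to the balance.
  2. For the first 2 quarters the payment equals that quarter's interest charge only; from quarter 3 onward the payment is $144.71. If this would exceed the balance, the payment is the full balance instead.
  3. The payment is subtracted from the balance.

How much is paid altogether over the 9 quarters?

Quarter 1: opening $861.08; interest $1.72 → $862.80; payment $1.72; balance $861.08
Quarter 2: opening $861.08; interest $1.72 → $862.80; payment $1.72; balance $861.08
Quarter 3: opening $861.08; interest $1.72 → $862.80; payment $144.71; balance $718.09
Quarter 4: opening $718.09; interest $1.72 → $719.81; payment $144.71; balance $575.10
Quarter 5: opening $575.10; interest $1.72 → $576.82; payment $144.71; balance $432.11
Quarter 6: opening $432.11; interest $1.72 → $433.83; payment $144.71; balance $289.12
Quarter 7: opening $289.12; interest $1.72 → $290.84; payment $144.71; balance $146.13
Quarter 8: opening $146.13; interest $1.72 → $147.85; payment $144.71; balance $3.14
Quarter 9: opening $3.14; interest $1.72 → $4.86; payment $4.86; balance $0.00
Total paid: $876.56

$876.56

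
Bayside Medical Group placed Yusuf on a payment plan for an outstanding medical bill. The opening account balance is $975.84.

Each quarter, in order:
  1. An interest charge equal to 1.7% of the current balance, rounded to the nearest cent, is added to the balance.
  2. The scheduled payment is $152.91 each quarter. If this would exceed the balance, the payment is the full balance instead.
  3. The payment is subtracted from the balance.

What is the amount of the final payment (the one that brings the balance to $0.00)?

Quarter 1: $975.84 +$16.59 interest = $992.43; pay $152.91 → $839.52
Quarter 2: $839.52 +$14.27 interest = $853.79; pay $152.91 → $700.88
Quarter 3: $700.88 +$11.91 interest = $712.79; pay $152.91 → $559.88
Quarter 4: $559.88 +$9.52 interest = $569.40; pay $152.91 → $416.49
Quarter 5: $416.49 +$7.08 interest = $423.57; pay $152.91 → $270.66
Quarter 6: $270.66 +$4.60 interest = $275.26; pay $152.91 → $122.35
Quarter 7: $122.35 +$2.08 interest = $124.43; pay $124.43 → $0.00

$124.43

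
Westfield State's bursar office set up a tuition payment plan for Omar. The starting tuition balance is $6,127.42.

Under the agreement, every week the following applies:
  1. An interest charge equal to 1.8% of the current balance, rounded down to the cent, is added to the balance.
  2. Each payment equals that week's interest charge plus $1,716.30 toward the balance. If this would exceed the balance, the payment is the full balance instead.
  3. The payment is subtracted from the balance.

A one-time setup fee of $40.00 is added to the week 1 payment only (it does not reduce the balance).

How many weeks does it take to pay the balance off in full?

Week 1: opening $6,127.42; interest $110.29 → $6,237.71; payment $1,826.59 (+ $40.00 fee); balance $4,411.12
Week 2: opening $4,411.12; interest $79.40 → $4,490.52; payment $1,795.70; balance $2,694.82
Week 3: opening $2,694.82; interest $48.50 → $2,743.32; payment $1,764.80; balance $978.52
Week 4: opening $978.52; interest $17.61 → $996.13; payment $996.13; balance $0.00
Balance reaches $0.00 in week 4.

4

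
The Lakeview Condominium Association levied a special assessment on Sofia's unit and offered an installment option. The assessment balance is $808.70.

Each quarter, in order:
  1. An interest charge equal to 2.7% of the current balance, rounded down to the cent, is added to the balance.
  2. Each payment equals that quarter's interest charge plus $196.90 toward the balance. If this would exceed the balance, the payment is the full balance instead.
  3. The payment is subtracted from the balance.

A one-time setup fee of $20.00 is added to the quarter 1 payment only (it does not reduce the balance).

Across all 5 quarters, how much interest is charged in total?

$55.98

# | Opening | Interest | Payment | Fee | End bal
1 | $808.70 | $21.83 | $218.73 | $20.00 | $611.80
2 | $611.80 | $16.51 | $213.41 | — | $414.90
3 | $414.90 | $11.20 | $208.10 | — | $218.00
4 | $218.00 | $5.88 | $202.78 | — | $21.10
5 | $21.10 | $0.56 | $21.66 | — | $0.00
Total interest: $21.83 + $16.51 + $11.20 + $5.88 + $0.56 = $55.98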